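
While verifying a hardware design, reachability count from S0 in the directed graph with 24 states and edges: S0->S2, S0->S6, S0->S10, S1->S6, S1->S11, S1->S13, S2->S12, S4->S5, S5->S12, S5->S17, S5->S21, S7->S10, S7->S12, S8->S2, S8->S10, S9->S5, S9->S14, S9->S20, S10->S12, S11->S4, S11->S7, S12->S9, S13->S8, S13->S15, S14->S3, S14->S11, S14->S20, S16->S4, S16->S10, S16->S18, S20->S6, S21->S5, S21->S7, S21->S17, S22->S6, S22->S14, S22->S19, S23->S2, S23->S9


BFS from S0:
  layer 0: {S0}
  layer 1: {S2, S6, S10}
  layer 2: {S12}
  layer 3: {S9}
  layer 4: {S5, S14, S20}
  layer 5: {S3, S11, S17, S21}
  layer 6: {S4, S7}
Reachable set: {S0, S2, S3, S4, S5, S6, S7, S9, S10, S11, S12, S14, S17, S20, S21}
Count = 15

15


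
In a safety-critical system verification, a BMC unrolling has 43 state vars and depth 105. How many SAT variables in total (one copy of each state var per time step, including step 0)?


BMC unrolls to depth k, creating one copy of each state var for steps 0..k.
Step count = 105 + 1 = 106 (steps 0 through 105)
Vars per step = 43
Total = 43 * 106 = 4558

4558


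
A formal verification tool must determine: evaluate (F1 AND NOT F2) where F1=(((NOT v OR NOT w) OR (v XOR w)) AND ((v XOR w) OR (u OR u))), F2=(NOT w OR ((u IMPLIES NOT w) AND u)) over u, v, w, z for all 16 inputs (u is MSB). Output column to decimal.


F1 = (((NOT v OR NOT w) OR (v XOR w)) AND ((v XOR w) OR (u OR u)))
F2 = (NOT w OR ((u IMPLIES NOT w) AND u))
Counterexample to F1=>F2 is where F1=1 and F2=0.
Evaluate each row (bits = u,v,w,z, MSB first):
  row 0 [0000]: F1=0 F2=1 -> F1&~F2 -> 0
  row 1 [0001]: F1=0 F2=1 -> F1&~F2 -> 0
  row 2 [0010]: F1=1 F2=0 -> F1&~F2 -> 1
  row 3 [0011]: F1=1 F2=0 -> F1&~F2 -> 1
  row 4 [0100]: F1=1 F2=1 -> F1&~F2 -> 0
  row 5 [0101]: F1=1 F2=1 -> F1&~F2 -> 0
  row 6 [0110]: F1=0 F2=0 -> F1&~F2 -> 0
  row 7 [0111]: F1=0 F2=0 -> F1&~F2 -> 0
  row 8 [1000]: F1=1 F2=1 -> F1&~F2 -> 0
  row 9 [1001]: F1=1 F2=1 -> F1&~F2 -> 0
  row 10 [1010]: F1=1 F2=0 -> F1&~F2 -> 1
  row 11 [1011]: F1=1 F2=0 -> F1&~F2 -> 1
  row 12 [1100]: F1=1 F2=1 -> F1&~F2 -> 0
  row 13 [1101]: F1=1 F2=1 -> F1&~F2 -> 0
  row 14 [1110]: F1=0 F2=0 -> F1&~F2 -> 0
  row 15 [1111]: F1=0 F2=0 -> F1&~F2 -> 0
Full result column, 4 rows per line (u,v fixed per line; w,z runs 00..11 left to right):
  rows 0-3 [u,v=00]: 0011  = hex 3
  rows 4-7 [u,v=01]: 0000  = hex 0
  rows 8-11 [u,v=10]: 0011  = hex 3
  rows 12-15 [u,v=11]: 0000  = hex 0
Counterexample vector (row 0 .. row 15) = 0011000000110000
Output column grouped in 4s = 0011 0000 0011 0000 = 0x3030
Convert to decimal digit by digit (value = value*16 + digit):
  3 -> 3
  3*16 + 0 = 48
  48*16 + 3 = 771
  771*16 + 0 = 12336
Decimal = 12336

12336


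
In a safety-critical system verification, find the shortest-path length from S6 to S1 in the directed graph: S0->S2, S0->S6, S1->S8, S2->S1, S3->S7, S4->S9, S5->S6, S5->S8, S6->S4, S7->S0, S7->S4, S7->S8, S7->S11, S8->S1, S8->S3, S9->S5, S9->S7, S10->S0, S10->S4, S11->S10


BFS layer-by-layer from S6:
  dist 0: {S6}
  dist 1: {S4}
  dist 2: {S9}
  dist 3: {S5, S7}
  dist 4: {S0, S8, S11}
  dist 5: {S1, S2, S3, S10}
  -> S1 reached at distance 5
Shortest path length = 5

5


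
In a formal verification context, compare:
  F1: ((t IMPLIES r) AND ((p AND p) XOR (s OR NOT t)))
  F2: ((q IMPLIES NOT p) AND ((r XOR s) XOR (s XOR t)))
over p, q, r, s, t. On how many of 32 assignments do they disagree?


F1 = ((t IMPLIES r) AND ((p AND p) XOR (s OR NOT t)))
F2 = ((q IMPLIES NOT p) AND ((r XOR s) XOR (s XOR t)))
Evaluate both on each of 32 rows (bits = p,q,r,s,t):
  row 0 [00000]: F1=1 F2=0 (differ) -> 1
  row 1 [00001]: F1=0 F2=1 (differ) -> 1
  row 2 [00010]: F1=1 F2=0 (differ) -> 1
  row 3 [00011]: F1=0 F2=1 (differ) -> 1
  row 4 [00100]: F1=1 F2=1 -> 0
  row 5 [00101]: F1=0 F2=0 -> 0
  row 6 [00110]: F1=1 F2=1 -> 0
  row 7 [00111]: F1=1 F2=0 (differ) -> 1
  row 8 [01000]: F1=1 F2=0 (differ) -> 1
  row 9 [01001]: F1=0 F2=1 (differ) -> 1
  row 10 [01010]: F1=1 F2=0 (differ) -> 1
  row 11 [01011]: F1=0 F2=1 (differ) -> 1
  row 12 [01100]: F1=1 F2=1 -> 0
  row 13 [01101]: F1=0 F2=0 -> 0
  row 14 [01110]: F1=1 F2=1 -> 0
  row 15 [01111]: F1=1 F2=0 (differ) -> 1
  row 16 [10000]: F1=0 F2=0 -> 0
  row 17 [10001]: F1=0 F2=1 (differ) -> 1
  row 18 [10010]: F1=0 F2=0 -> 0
  row 19 [10011]: F1=0 F2=1 (differ) -> 1
  row 20 [10100]: F1=0 F2=1 (differ) -> 1
  row 21 [10101]: F1=1 F2=0 (differ) -> 1
  row 22 [10110]: F1=0 F2=1 (differ) -> 1
  row 23 [10111]: F1=0 F2=0 -> 0
  row 24 [11000]: F1=0 F2=0 -> 0
  row 25 [11001]: F1=0 F2=0 -> 0
  row 26 [11010]: F1=0 F2=0 -> 0
  row 27 [11011]: F1=0 F2=0 -> 0
  row 28 [11100]: F1=0 F2=0 -> 0
  row 29 [11101]: F1=1 F2=0 (differ) -> 1
  row 30 [11110]: F1=0 F2=0 -> 0
  row 31 [11111]: F1=0 F2=0 -> 0
Full result column, 8 rows per line (p,q fixed per line; r,s,t runs 000..111 left to right):
  rows 0-7 [p,q=00]: 11110001  (ones: 5)
  rows 8-15 [p,q=01]: 11110001  (ones: 5)
  rows 16-23 [p,q=10]: 01011110  (ones: 5)
  rows 24-31 [p,q=11]: 00000100  (ones: 1)
Disagreements = 5+5+5+1 = 16

16


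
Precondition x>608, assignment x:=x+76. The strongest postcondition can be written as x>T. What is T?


Formula: sp(P, x:=E) = exists old_x. (x = E[old_x/x]) AND P[old_x/x] (old_x is the value of x before the assignment; eliminate old_x by solving x = E[old_x/x] for old_x)
Step 1: Precondition P: x>608, i.e. old_x > 608
Step 2: Assignment gives x = old_x + 76, so old_x = x - 76
Step 3: Substitute into P: x - 76 > 608
Step 4: Simplify: x > 608+76 = 684

684


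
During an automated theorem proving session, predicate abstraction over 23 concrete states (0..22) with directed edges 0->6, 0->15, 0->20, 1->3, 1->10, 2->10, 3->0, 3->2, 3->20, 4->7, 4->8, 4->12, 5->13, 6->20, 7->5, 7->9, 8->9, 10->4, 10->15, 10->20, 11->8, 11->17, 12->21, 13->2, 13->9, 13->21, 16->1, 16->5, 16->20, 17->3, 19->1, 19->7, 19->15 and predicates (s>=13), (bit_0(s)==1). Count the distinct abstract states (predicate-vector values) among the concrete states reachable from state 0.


BFS from 0:
Concrete reachable: {0, 6, 15, 20}
Abstract via predicates (s>=13), (bit_0(s)==1):
  (0,0) <- {0, 6}
  (1,0) <- {20}
  (1,1) <- {15}
Distinct abstract states = 3

3


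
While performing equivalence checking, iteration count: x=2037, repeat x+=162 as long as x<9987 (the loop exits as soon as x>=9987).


Step 1: x goes from 2037 toward 9987 by 162; the body runs while x<9987, so iterations = ceil((bound-start)/step)
Step 2: Distance=7950
Step 3: ceil(7950/162)=50

50


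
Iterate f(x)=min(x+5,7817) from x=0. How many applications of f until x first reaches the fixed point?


Step 1: x=0, cap=7817, increment=5
Step 2: x grows by 5 each step until capped at 7817; fixed point is x=7817
Step 3: iterations = ceil(7817/5) = 1564

1564


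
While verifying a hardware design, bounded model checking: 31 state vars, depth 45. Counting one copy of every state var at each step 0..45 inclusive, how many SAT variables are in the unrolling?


BMC unrolls to depth k, creating one copy of each state var for steps 0..k.
Step count = 45 + 1 = 46 (steps 0 through 45)
Vars per step = 31
Total = 31 * 46 = 1426

1426


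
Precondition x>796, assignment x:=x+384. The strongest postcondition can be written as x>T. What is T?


Formula: sp(P, x:=E) = exists old_x. (x = E[old_x/x]) AND P[old_x/x] (old_x is the value of x before the assignment; eliminate old_x by solving x = E[old_x/x] for old_x)
Step 1: Precondition P: x>796, i.e. old_x > 796
Step 2: Assignment gives x = old_x + 384, so old_x = x - 384
Step 3: Substitute into P: x - 384 > 796
Step 4: Simplify: x > 796+384 = 1180

1180


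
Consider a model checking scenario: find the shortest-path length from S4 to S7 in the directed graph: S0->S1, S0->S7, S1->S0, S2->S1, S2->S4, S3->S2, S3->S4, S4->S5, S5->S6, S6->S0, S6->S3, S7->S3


BFS layer-by-layer from S4:
  dist 0: {S4}
  dist 1: {S5}
  dist 2: {S6}
  dist 3: {S0, S3}
  dist 4: {S1, S2, S7}
  -> S7 reached at distance 4
Shortest path length = 4

4


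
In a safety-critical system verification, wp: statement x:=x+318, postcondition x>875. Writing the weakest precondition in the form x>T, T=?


Formula: wp(x:=E, P) = P[E/x] (substitute E for x in postcondition)
Step 1: Postcondition: x>875
Step 2: Substitute x+318 for x: x+318>875
Step 3: Solve for x: x > 875-318 = 557

557


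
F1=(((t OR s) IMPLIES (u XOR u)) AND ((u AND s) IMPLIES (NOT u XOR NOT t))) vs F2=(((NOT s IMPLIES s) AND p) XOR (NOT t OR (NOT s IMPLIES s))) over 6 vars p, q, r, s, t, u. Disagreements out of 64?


F1 = (((t OR s) IMPLIES (u XOR u)) AND ((u AND s) IMPLIES (NOT u XOR NOT t)))
F2 = (((NOT s IMPLIES s) AND p) XOR (NOT t OR (NOT s IMPLIES s)))
Evaluate both on each of 64 rows (bits = p,q,r,s,t,u):
  row 0 [000000]: F1=1 F2=1 -> 0
  row 1 [000001]: F1=1 F2=1 -> 0
  row 2 [000010]: F1=0 F2=0 -> 0
  row 3 [000011]: F1=0 F2=0 -> 0
  row 4 [000100]: F1=0 F2=1 (differ) -> 1
  (every remaining row is evaluated the same way; all 64 results are listed next)
Full result column, 8 rows per line (p,q,r fixed per line; s,t,u runs 000..111 left to right):
  rows 0-7 [p,q,r=000]: 00001111  (ones: 4)
  rows 8-15 [p,q,r=001]: 00001111  (ones: 4)
  rows 16-23 [p,q,r=010]: 00001111  (ones: 4)
  rows 24-31 [p,q,r=011]: 00001111  (ones: 4)
  rows 32-39 [p,q,r=100]: 00000000  (ones: 0)
  rows 40-47 [p,q,r=101]: 00000000  (ones: 0)
  rows 48-55 [p,q,r=110]: 00000000  (ones: 0)
  rows 56-63 [p,q,r=111]: 00000000  (ones: 0)
Disagreements = 4+4+4+4+0+0+0+0 = 16

16


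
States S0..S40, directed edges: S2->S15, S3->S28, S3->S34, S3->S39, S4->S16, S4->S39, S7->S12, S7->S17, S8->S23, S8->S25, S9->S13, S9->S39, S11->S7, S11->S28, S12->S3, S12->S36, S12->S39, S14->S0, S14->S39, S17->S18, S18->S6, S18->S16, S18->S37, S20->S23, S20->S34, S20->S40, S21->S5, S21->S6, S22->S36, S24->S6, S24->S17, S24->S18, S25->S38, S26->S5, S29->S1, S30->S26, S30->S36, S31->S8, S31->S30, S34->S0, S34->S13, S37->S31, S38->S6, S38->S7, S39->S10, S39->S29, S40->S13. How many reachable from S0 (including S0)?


BFS from S0:
  layer 0: {S0}
Reachable set: {S0}
Count = 1

1


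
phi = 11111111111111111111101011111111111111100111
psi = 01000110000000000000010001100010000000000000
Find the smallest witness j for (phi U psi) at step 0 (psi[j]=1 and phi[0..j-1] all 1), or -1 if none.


(phi U psi) at 0: need smallest j with psi[j]=1 and phi[i]=1 for all i in [0,j).
Scan from step 0:
  step 0: phi=1, psi=0 -> continue
  step 1: psi=1 and phi held for [0,1) -> witness found
Witness step = 1

1


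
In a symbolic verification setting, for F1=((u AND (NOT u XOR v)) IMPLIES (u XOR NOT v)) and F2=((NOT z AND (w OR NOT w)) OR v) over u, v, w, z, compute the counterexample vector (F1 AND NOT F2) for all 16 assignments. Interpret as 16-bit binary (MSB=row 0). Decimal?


F1 = ((u AND (NOT u XOR v)) IMPLIES (u XOR NOT v))
F2 = ((NOT z AND (w OR NOT w)) OR v)
Counterexample to F1=>F2 is where F1=1 and F2=0.
Evaluate each row (bits = u,v,w,z, MSB first):
  row 0 [0000]: F1=1 F2=1 -> F1&~F2 -> 0
  row 1 [0001]: F1=1 F2=0 -> F1&~F2 -> 1
  row 2 [0010]: F1=1 F2=1 -> F1&~F2 -> 0
  row 3 [0011]: F1=1 F2=0 -> F1&~F2 -> 1
  row 4 [0100]: F1=1 F2=1 -> F1&~F2 -> 0
  row 5 [0101]: F1=1 F2=1 -> F1&~F2 -> 0
  row 6 [0110]: F1=1 F2=1 -> F1&~F2 -> 0
  row 7 [0111]: F1=1 F2=1 -> F1&~F2 -> 0
  row 8 [1000]: F1=1 F2=1 -> F1&~F2 -> 0
  row 9 [1001]: F1=1 F2=0 -> F1&~F2 -> 1
  row 10 [1010]: F1=1 F2=1 -> F1&~F2 -> 0
  row 11 [1011]: F1=1 F2=0 -> F1&~F2 -> 1
  row 12 [1100]: F1=1 F2=1 -> F1&~F2 -> 0
  row 13 [1101]: F1=1 F2=1 -> F1&~F2 -> 0
  row 14 [1110]: F1=1 F2=1 -> F1&~F2 -> 0
  row 15 [1111]: F1=1 F2=1 -> F1&~F2 -> 0
Full result column, 4 rows per line (u,v fixed per line; w,z runs 00..11 left to right):
  rows 0-3 [u,v=00]: 0101  = hex 5
  rows 4-7 [u,v=01]: 0000  = hex 0
  rows 8-11 [u,v=10]: 0101  = hex 5
  rows 12-15 [u,v=11]: 0000  = hex 0
Counterexample vector (row 0 .. row 15) = 0101000001010000
Output column grouped in 4s = 0101 0000 0101 0000 = 0x5050
Convert to decimal digit by digit (value = value*16 + digit):
  5 -> 5
  5*16 + 0 = 80
  80*16 + 5 = 1285
  1285*16 + 0 = 20560
Decimal = 20560

20560


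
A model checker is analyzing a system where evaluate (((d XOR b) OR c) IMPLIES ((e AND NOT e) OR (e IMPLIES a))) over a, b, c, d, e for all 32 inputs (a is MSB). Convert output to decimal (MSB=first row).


Formula: (((d XOR b) OR c) IMPLIES ((e AND NOT e) OR (e IMPLIES a))) over a, b, c, d, e (32 rows)
Evaluate each row (bits = a,b,c,d,e, MSB first):
  row 0 [00000]: (((0 XOR 0) OR 0) IMPLIES ((0 AND NOT 0) OR (0 IMPLIES 0))) -> 1
  row 1 [00001]: (((0 XOR 0) OR 0) IMPLIES ((1 AND NOT 1) OR (1 IMPLIES 0))) -> 1
  row 2 [00010]: (((1 XOR 0) OR 0) IMPLIES ((0 AND NOT 0) OR (0 IMPLIES 0))) -> 1
  row 3 [00011]: (((1 XOR 0) OR 0) IMPLIES ((1 AND NOT 1) OR (1 IMPLIES 0))) -> 0
  row 4 [00100]: (((0 XOR 0) OR 1) IMPLIES ((0 AND NOT 0) OR (0 IMPLIES 0))) -> 1
  row 5 [00101]: (((0 XOR 0) OR 1) IMPLIES ((1 AND NOT 1) OR (1 IMPLIES 0))) -> 0
  row 6 [00110]: (((1 XOR 0) OR 1) IMPLIES ((0 AND NOT 0) OR (0 IMPLIES 0))) -> 1
  row 7 [00111]: (((1 XOR 0) OR 1) IMPLIES ((1 AND NOT 1) OR (1 IMPLIES 0))) -> 0
  row 8 [01000]: (((0 XOR 1) OR 0) IMPLIES ((0 AND NOT 0) OR (0 IMPLIES 0))) -> 1
  row 9 [01001]: (((0 XOR 1) OR 0) IMPLIES ((1 AND NOT 1) OR (1 IMPLIES 0))) -> 0
  row 10 [01010]: (((1 XOR 1) OR 0) IMPLIES ((0 AND NOT 0) OR (0 IMPLIES 0))) -> 1
  row 11 [01011]: (((1 XOR 1) OR 0) IMPLIES ((1 AND NOT 1) OR (1 IMPLIES 0))) -> 1
  row 12 [01100]: (((0 XOR 1) OR 1) IMPLIES ((0 AND NOT 0) OR (0 IMPLIES 0))) -> 1
  row 13 [01101]: (((0 XOR 1) OR 1) IMPLIES ((1 AND NOT 1) OR (1 IMPLIES 0))) -> 0
  row 14 [01110]: (((1 XOR 1) OR 1) IMPLIES ((0 AND NOT 0) OR (0 IMPLIES 0))) -> 1
  row 15 [01111]: (((1 XOR 1) OR 1) IMPLIES ((1 AND NOT 1) OR (1 IMPLIES 0))) -> 0
  row 16 [10000]: (((0 XOR 0) OR 0) IMPLIES ((0 AND NOT 0) OR (0 IMPLIES 1))) -> 1
  row 17 [10001]: (((0 XOR 0) OR 0) IMPLIES ((1 AND NOT 1) OR (1 IMPLIES 1))) -> 1
  row 18 [10010]: (((1 XOR 0) OR 0) IMPLIES ((0 AND NOT 0) OR (0 IMPLIES 1))) -> 1
  row 19 [10011]: (((1 XOR 0) OR 0) IMPLIES ((1 AND NOT 1) OR (1 IMPLIES 1))) -> 1
  row 20 [10100]: (((0 XOR 0) OR 1) IMPLIES ((0 AND NOT 0) OR (0 IMPLIES 1))) -> 1
  row 21 [10101]: (((0 XOR 0) OR 1) IMPLIES ((1 AND NOT 1) OR (1 IMPLIES 1))) -> 1
  row 22 [10110]: (((1 XOR 0) OR 1) IMPLIES ((0 AND NOT 0) OR (0 IMPLIES 1))) -> 1
  row 23 [10111]: (((1 XOR 0) OR 1) IMPLIES ((1 AND NOT 1) OR (1 IMPLIES 1))) -> 1
  row 24 [11000]: (((0 XOR 1) OR 0) IMPLIES ((0 AND NOT 0) OR (0 IMPLIES 1))) -> 1
  row 25 [11001]: (((0 XOR 1) OR 0) IMPLIES ((1 AND NOT 1) OR (1 IMPLIES 1))) -> 1
  row 26 [11010]: (((1 XOR 1) OR 0) IMPLIES ((0 AND NOT 0) OR (0 IMPLIES 1))) -> 1
  row 27 [11011]: (((1 XOR 1) OR 0) IMPLIES ((1 AND NOT 1) OR (1 IMPLIES 1))) -> 1
  row 28 [11100]: (((0 XOR 1) OR 1) IMPLIES ((0 AND NOT 0) OR (0 IMPLIES 1))) -> 1
  row 29 [11101]: (((0 XOR 1) OR 1) IMPLIES ((1 AND NOT 1) OR (1 IMPLIES 1))) -> 1
  row 30 [11110]: (((1 XOR 1) OR 1) IMPLIES ((0 AND NOT 0) OR (0 IMPLIES 1))) -> 1
  row 31 [11111]: (((1 XOR 1) OR 1) IMPLIES ((1 AND NOT 1) OR (1 IMPLIES 1))) -> 1
Full result column, 4 rows per line (a,b,c fixed per line; d,e runs 00..11 left to right):
  rows 0-3 [a,b,c=000]: 1110  = hex E
  rows 4-7 [a,b,c=001]: 1010  = hex A
  rows 8-11 [a,b,c=010]: 1011  = hex B
  rows 12-15 [a,b,c=011]: 1010  = hex A
  rows 16-19 [a,b,c=100]: 1111  = hex F
  rows 20-23 [a,b,c=101]: 1111  = hex F
  rows 24-27 [a,b,c=110]: 1111  = hex F
  rows 28-31 [a,b,c=111]: 1111  = hex F
Output column (row 0 .. row 31) = 11101010101110101111111111111111
Output column grouped in 4s = 1110 1010 1011 1010 1111 1111 1111 1111 = 0xEABAFFFF
Convert to decimal digit by digit (value = value*16 + digit):
  E -> 14
  14*16 + 10 (A) = 234
  234*16 + 11 (B) = 3755
  3755*16 + 10 (A) = 60090
  60090*16 + 15 (F) = 961455
  961455*16 + 15 (F) = 15383295
  15383295*16 + 15 (F) = 246132735
  246132735*16 + 15 (F) = 3938123775
Decimal = 3938123775

3938123775


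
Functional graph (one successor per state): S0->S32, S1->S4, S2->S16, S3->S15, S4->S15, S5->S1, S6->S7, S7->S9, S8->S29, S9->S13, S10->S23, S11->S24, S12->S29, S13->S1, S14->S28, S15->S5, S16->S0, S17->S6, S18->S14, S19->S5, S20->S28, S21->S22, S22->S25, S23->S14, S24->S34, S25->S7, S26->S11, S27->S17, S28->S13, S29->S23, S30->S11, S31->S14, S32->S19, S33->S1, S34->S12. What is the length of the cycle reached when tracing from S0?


Trace from S0 until a state repeats:
  S0 -> S32 -> S19 -> S5 -> S1 -> S4 -> S15 -> S5
S5 first seen at step 3, revisited at step 7.
Cycle length = 7 - 3 = 4

4


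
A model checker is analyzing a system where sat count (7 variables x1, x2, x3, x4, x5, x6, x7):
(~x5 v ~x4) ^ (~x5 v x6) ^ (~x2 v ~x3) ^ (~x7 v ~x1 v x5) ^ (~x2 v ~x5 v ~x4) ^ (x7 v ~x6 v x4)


CNF with 6 clauses over 7 vars (128 assignments).
An assignment satisfies CNF iff every clause has >=1 true literal.
Check each row (bits = x1,x2,x3,x4,x5,x6,x7; clause T/F shown):
  row 0 [0000000]: clauses=TTTTTT -> 1
  row 1 [0000001]: clauses=TTTTTT -> 1
  row 2 [0000010]: clauses=TTTTTF -> 0
  row 3 [0000011]: clauses=TTTTTT -> 1
  row 4 [0000100]: clauses=TFTTTT -> 0
  (every remaining row is evaluated the same way; all 128 results are listed next)
Full result column, 8 rows per line (x1,x2,x3,x4 fixed per line; x5,x6,x7 runs 000..111 left to right):
  rows 0-7 [x1,x2,x3,x4=0000]: 11010001  (ones: 4)
  rows 8-15 [x1,x2,x3,x4=0001]: 11110000  (ones: 4)
  rows 16-23 [x1,x2,x3,x4=0010]: 11010001  (ones: 4)
  rows 24-31 [x1,x2,x3,x4=0011]: 11110000  (ones: 4)
  rows 32-39 [x1,x2,x3,x4=0100]: 11010001  (ones: 4)
  rows 40-47 [x1,x2,x3,x4=0101]: 11110000  (ones: 4)
  rows 48-55 [x1,x2,x3,x4=0110]: 00000000  (ones: 0)
  rows 56-63 [x1,x2,x3,x4=0111]: 00000000  (ones: 0)
  rows 64-71 [x1,x2,x3,x4=1000]: 10000001  (ones: 2)
  rows 72-79 [x1,x2,x3,x4=1001]: 10100000  (ones: 2)
  rows 80-87 [x1,x2,x3,x4=1010]: 10000001  (ones: 2)
  rows 88-95 [x1,x2,x3,x4=1011]: 10100000  (ones: 2)
  rows 96-103 [x1,x2,x3,x4=1100]: 10000001  (ones: 2)
  rows 104-111 [x1,x2,x3,x4=1101]: 10100000  (ones: 2)
  rows 112-119 [x1,x2,x3,x4=1110]: 00000000  (ones: 0)
  rows 120-127 [x1,x2,x3,x4=1111]: 00000000  (ones: 0)
Satisfying assignments = 4+4+4+4+4+4+0+0+2+2+2+2+2+2+0+0 = 36

36


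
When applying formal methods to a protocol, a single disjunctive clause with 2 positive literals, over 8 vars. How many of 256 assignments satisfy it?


Step 1: Total=2^8=256
Step 2: Unsat when all 2 false: 2^6=64
Step 3: Sat=256-64=192

192


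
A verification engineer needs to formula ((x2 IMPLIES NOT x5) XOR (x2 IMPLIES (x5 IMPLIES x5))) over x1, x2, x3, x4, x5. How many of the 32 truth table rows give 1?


Formula: ((x2 IMPLIES NOT x5) XOR (x2 IMPLIES (x5 IMPLIES x5))) over 5 vars (32 rows)
Evaluate each row (x1, x2, x3, x4, x5 as bits, MSB first):
  row 0 [00000]: ((0 IMPLIES NOT 0) XOR (0 IMPLIES (0 IMPLIES 0))) -> 0
  row 1 [00001]: ((0 IMPLIES NOT 1) XOR (0 IMPLIES (1 IMPLIES 1))) -> 0
  row 2 [00010]: ((0 IMPLIES NOT 0) XOR (0 IMPLIES (0 IMPLIES 0))) -> 0
  row 3 [00011]: ((0 IMPLIES NOT 1) XOR (0 IMPLIES (1 IMPLIES 1))) -> 0
  row 4 [00100]: ((0 IMPLIES NOT 0) XOR (0 IMPLIES (0 IMPLIES 0))) -> 0
  row 5 [00101]: ((0 IMPLIES NOT 1) XOR (0 IMPLIES (1 IMPLIES 1))) -> 0
  row 6 [00110]: ((0 IMPLIES NOT 0) XOR (0 IMPLIES (0 IMPLIES 0))) -> 0
  row 7 [00111]: ((0 IMPLIES NOT 1) XOR (0 IMPLIES (1 IMPLIES 1))) -> 0
  row 8 [01000]: ((1 IMPLIES NOT 0) XOR (1 IMPLIES (0 IMPLIES 0))) -> 0
  row 9 [01001]: ((1 IMPLIES NOT 1) XOR (1 IMPLIES (1 IMPLIES 1))) -> 1
  row 10 [01010]: ((1 IMPLIES NOT 0) XOR (1 IMPLIES (0 IMPLIES 0))) -> 0
  row 11 [01011]: ((1 IMPLIES NOT 1) XOR (1 IMPLIES (1 IMPLIES 1))) -> 1
  row 12 [01100]: ((1 IMPLIES NOT 0) XOR (1 IMPLIES (0 IMPLIES 0))) -> 0
  row 13 [01101]: ((1 IMPLIES NOT 1) XOR (1 IMPLIES (1 IMPLIES 1))) -> 1
  row 14 [01110]: ((1 IMPLIES NOT 0) XOR (1 IMPLIES (0 IMPLIES 0))) -> 0
  row 15 [01111]: ((1 IMPLIES NOT 1) XOR (1 IMPLIES (1 IMPLIES 1))) -> 1
  row 16 [10000]: ((0 IMPLIES NOT 0) XOR (0 IMPLIES (0 IMPLIES 0))) -> 0
  row 17 [10001]: ((0 IMPLIES NOT 1) XOR (0 IMPLIES (1 IMPLIES 1))) -> 0
  row 18 [10010]: ((0 IMPLIES NOT 0) XOR (0 IMPLIES (0 IMPLIES 0))) -> 0
  row 19 [10011]: ((0 IMPLIES NOT 1) XOR (0 IMPLIES (1 IMPLIES 1))) -> 0
  row 20 [10100]: ((0 IMPLIES NOT 0) XOR (0 IMPLIES (0 IMPLIES 0))) -> 0
  row 21 [10101]: ((0 IMPLIES NOT 1) XOR (0 IMPLIES (1 IMPLIES 1))) -> 0
  row 22 [10110]: ((0 IMPLIES NOT 0) XOR (0 IMPLIES (0 IMPLIES 0))) -> 0
  row 23 [10111]: ((0 IMPLIES NOT 1) XOR (0 IMPLIES (1 IMPLIES 1))) -> 0
  row 24 [11000]: ((1 IMPLIES NOT 0) XOR (1 IMPLIES (0 IMPLIES 0))) -> 0
  row 25 [11001]: ((1 IMPLIES NOT 1) XOR (1 IMPLIES (1 IMPLIES 1))) -> 1
  row 26 [11010]: ((1 IMPLIES NOT 0) XOR (1 IMPLIES (0 IMPLIES 0))) -> 0
  row 27 [11011]: ((1 IMPLIES NOT 1) XOR (1 IMPLIES (1 IMPLIES 1))) -> 1
  row 28 [11100]: ((1 IMPLIES NOT 0) XOR (1 IMPLIES (0 IMPLIES 0))) -> 0
  row 29 [11101]: ((1 IMPLIES NOT 1) XOR (1 IMPLIES (1 IMPLIES 1))) -> 1
  row 30 [11110]: ((1 IMPLIES NOT 0) XOR (1 IMPLIES (0 IMPLIES 0))) -> 0
  row 31 [11111]: ((1 IMPLIES NOT 1) XOR (1 IMPLIES (1 IMPLIES 1))) -> 1
Full result column, 8 rows per line (x1,x2 fixed per line; x3,x4,x5 runs 000..111 left to right):
  rows 0-7 [x1,x2=00]: 00000000  (ones: 0)
  rows 8-15 [x1,x2=01]: 01010101  (ones: 4)
  rows 16-23 [x1,x2=10]: 00000000  (ones: 0)
  rows 24-31 [x1,x2=11]: 01010101  (ones: 4)
Count of 1-rows = 0+4+0+4 = 8

8


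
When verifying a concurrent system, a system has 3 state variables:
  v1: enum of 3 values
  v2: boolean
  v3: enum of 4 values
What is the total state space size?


State space = product of domain sizes of all variables.
Domain sizes:
  v1 (enum of 3 values): 3
  v2 (boolean): 2
  v3 (enum of 4 values): 4
Product = 3 * 2 * 4 = 24

24


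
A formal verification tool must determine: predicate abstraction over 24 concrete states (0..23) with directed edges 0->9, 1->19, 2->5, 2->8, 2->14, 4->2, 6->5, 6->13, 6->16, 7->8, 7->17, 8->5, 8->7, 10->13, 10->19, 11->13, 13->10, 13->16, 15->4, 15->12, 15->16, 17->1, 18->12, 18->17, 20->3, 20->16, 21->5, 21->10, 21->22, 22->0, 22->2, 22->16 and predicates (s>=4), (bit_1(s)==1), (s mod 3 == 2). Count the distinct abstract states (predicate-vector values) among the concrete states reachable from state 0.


BFS from 0:
Concrete reachable: {0, 9}
Abstract via predicates (s>=4), (bit_1(s)==1), (s mod 3 == 2):
  (0,0,0) <- {0}
  (1,0,0) <- {9}
Distinct abstract states = 2

2


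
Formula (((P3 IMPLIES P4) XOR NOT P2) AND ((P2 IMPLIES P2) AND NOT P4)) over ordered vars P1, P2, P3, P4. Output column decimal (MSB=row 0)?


Formula: (((P3 IMPLIES P4) XOR NOT P2) AND ((P2 IMPLIES P2) AND NOT P4)) over P1, P2, P3, P4 (16 rows)
Evaluate each row (bits = P1,P2,P3,P4, MSB first):
  row 0 [0000]: (((0 IMPLIES 0) XOR NOT 0) AND ((0 IMPLIES 0) AND NOT 0)) -> 0
  row 1 [0001]: (((0 IMPLIES 1) XOR NOT 0) AND ((0 IMPLIES 0) AND NOT 1)) -> 0
  row 2 [0010]: (((1 IMPLIES 0) XOR NOT 0) AND ((0 IMPLIES 0) AND NOT 0)) -> 1
  row 3 [0011]: (((1 IMPLIES 1) XOR NOT 0) AND ((0 IMPLIES 0) AND NOT 1)) -> 0
  row 4 [0100]: (((0 IMPLIES 0) XOR NOT 1) AND ((1 IMPLIES 1) AND NOT 0)) -> 1
  row 5 [0101]: (((0 IMPLIES 1) XOR NOT 1) AND ((1 IMPLIES 1) AND NOT 1)) -> 0
  row 6 [0110]: (((1 IMPLIES 0) XOR NOT 1) AND ((1 IMPLIES 1) AND NOT 0)) -> 0
  row 7 [0111]: (((1 IMPLIES 1) XOR NOT 1) AND ((1 IMPLIES 1) AND NOT 1)) -> 0
  row 8 [1000]: (((0 IMPLIES 0) XOR NOT 0) AND ((0 IMPLIES 0) AND NOT 0)) -> 0
  row 9 [1001]: (((0 IMPLIES 1) XOR NOT 0) AND ((0 IMPLIES 0) AND NOT 1)) -> 0
  row 10 [1010]: (((1 IMPLIES 0) XOR NOT 0) AND ((0 IMPLIES 0) AND NOT 0)) -> 1
  row 11 [1011]: (((1 IMPLIES 1) XOR NOT 0) AND ((0 IMPLIES 0) AND NOT 1)) -> 0
  row 12 [1100]: (((0 IMPLIES 0) XOR NOT 1) AND ((1 IMPLIES 1) AND NOT 0)) -> 1
  row 13 [1101]: (((0 IMPLIES 1) XOR NOT 1) AND ((1 IMPLIES 1) AND NOT 1)) -> 0
  row 14 [1110]: (((1 IMPLIES 0) XOR NOT 1) AND ((1 IMPLIES 1) AND NOT 0)) -> 0
  row 15 [1111]: (((1 IMPLIES 1) XOR NOT 1) AND ((1 IMPLIES 1) AND NOT 1)) -> 0
Full result column, 4 rows per line (P1,P2 fixed per line; P3,P4 runs 00..11 left to right):
  rows 0-3 [P1,P2=00]: 0010  = hex 2
  rows 4-7 [P1,P2=01]: 1000  = hex 8
  rows 8-11 [P1,P2=10]: 0010  = hex 2
  rows 12-15 [P1,P2=11]: 1000  = hex 8
Output column (row 0 .. row 15) = 0010100000101000
Output column grouped in 4s = 0010 1000 0010 1000 = 0x2828
Convert to decimal digit by digit (value = value*16 + digit):
  2 -> 2
  2*16 + 8 = 40
  40*16 + 2 = 642
  642*16 + 8 = 10280
Decimal = 10280

10280


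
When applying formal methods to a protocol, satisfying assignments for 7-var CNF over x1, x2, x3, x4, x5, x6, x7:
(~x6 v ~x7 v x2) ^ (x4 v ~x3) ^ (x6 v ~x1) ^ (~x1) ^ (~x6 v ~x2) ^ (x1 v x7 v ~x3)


CNF with 6 clauses over 7 vars (128 assignments).
An assignment satisfies CNF iff every clause has >=1 true literal.
Check each row (bits = x1,x2,x3,x4,x5,x6,x7; clause T/F shown):
  row 0 [0000000]: clauses=TTTTTT -> 1
  row 1 [0000001]: clauses=TTTTTT -> 1
  row 2 [0000010]: clauses=TTTTTT -> 1
  row 3 [0000011]: clauses=FTTTTT -> 0
  row 4 [0000100]: clauses=TTTTTT -> 1
  (every remaining row is evaluated the same way; all 128 results are listed next)
Full result column, 8 rows per line (x1,x2,x3,x4 fixed per line; x5,x6,x7 runs 000..111 left to right):
  rows 0-7 [x1,x2,x3,x4=0000]: 11101110  (ones: 6)
  rows 8-15 [x1,x2,x3,x4=0001]: 11101110  (ones: 6)
  rows 16-23 [x1,x2,x3,x4=0010]: 00000000  (ones: 0)
  rows 24-31 [x1,x2,x3,x4=0011]: 01000100  (ones: 2)
  rows 32-39 [x1,x2,x3,x4=0100]: 11001100  (ones: 4)
  rows 40-47 [x1,x2,x3,x4=0101]: 11001100  (ones: 4)
  rows 48-55 [x1,x2,x3,x4=0110]: 00000000  (ones: 0)
  rows 56-63 [x1,x2,x3,x4=0111]: 01000100  (ones: 2)
  rows 64-71 [x1,x2,x3,x4=1000]: 00000000  (ones: 0)
  rows 72-79 [x1,x2,x3,x4=1001]: 00000000  (ones: 0)
  rows 80-87 [x1,x2,x3,x4=1010]: 00000000  (ones: 0)
  rows 88-95 [x1,x2,x3,x4=1011]: 00000000  (ones: 0)
  rows 96-103 [x1,x2,x3,x4=1100]: 00000000  (ones: 0)
  rows 104-111 [x1,x2,x3,x4=1101]: 00000000  (ones: 0)
  rows 112-119 [x1,x2,x3,x4=1110]: 00000000  (ones: 0)
  rows 120-127 [x1,x2,x3,x4=1111]: 00000000  (ones: 0)
Satisfying assignments = 6+6+0+2+4+4+0+2+0+0+0+0+0+0+0+0 = 24

24


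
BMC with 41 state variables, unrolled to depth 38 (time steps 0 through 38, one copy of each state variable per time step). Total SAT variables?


BMC unrolls to depth k, creating one copy of each state var for steps 0..k.
Step count = 38 + 1 = 39 (steps 0 through 38)
Vars per step = 41
Total = 41 * 39 = 1599

1599


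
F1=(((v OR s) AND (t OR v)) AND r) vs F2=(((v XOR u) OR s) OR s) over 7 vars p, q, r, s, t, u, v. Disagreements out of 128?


F1 = (((v OR s) AND (t OR v)) AND r)
F2 = (((v XOR u) OR s) OR s)
Evaluate both on each of 128 rows (bits = p,q,r,s,t,u,v):
  row 0 [0000000]: F1=0 F2=0 -> 0
  row 1 [0000001]: F1=0 F2=1 (differ) -> 1
  row 2 [0000010]: F1=0 F2=1 (differ) -> 1
  row 3 [0000011]: F1=0 F2=0 -> 0
  row 4 [0000100]: F1=0 F2=0 -> 0
  (every remaining row is evaluated the same way; all 128 results are listed next)
Full result column, 8 rows per line (p,q,r,s fixed per line; t,u,v runs 000..111 left to right):
  rows 0-7 [p,q,r,s=0000]: 01100110  (ones: 4)
  rows 8-15 [p,q,r,s=0001]: 11111111  (ones: 8)
  rows 16-23 [p,q,r,s=0010]: 00110011  (ones: 4)
  rows 24-31 [p,q,r,s=0011]: 10100000  (ones: 2)
  rows 32-39 [p,q,r,s=0100]: 01100110  (ones: 4)
  rows 40-47 [p,q,r,s=0101]: 11111111  (ones: 8)
  rows 48-55 [p,q,r,s=0110]: 00110011  (ones: 4)
  rows 56-63 [p,q,r,s=0111]: 10100000  (ones: 2)
  rows 64-71 [p,q,r,s=1000]: 01100110  (ones: 4)
  rows 72-79 [p,q,r,s=1001]: 11111111  (ones: 8)
  rows 80-87 [p,q,r,s=1010]: 00110011  (ones: 4)
  rows 88-95 [p,q,r,s=1011]: 10100000  (ones: 2)
  rows 96-103 [p,q,r,s=1100]: 01100110  (ones: 4)
  rows 104-111 [p,q,r,s=1101]: 11111111  (ones: 8)
  rows 112-119 [p,q,r,s=1110]: 00110011  (ones: 4)
  rows 120-127 [p,q,r,s=1111]: 10100000  (ones: 2)
Disagreements = 4+8+4+2+4+8+4+2+4+8+4+2+4+8+4+2 = 72

72


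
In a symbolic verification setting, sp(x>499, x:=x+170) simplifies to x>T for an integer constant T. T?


Formula: sp(P, x:=E) = exists old_x. (x = E[old_x/x]) AND P[old_x/x] (old_x is the value of x before the assignment; eliminate old_x by solving x = E[old_x/x] for old_x)
Step 1: Precondition P: x>499, i.e. old_x > 499
Step 2: Assignment gives x = old_x + 170, so old_x = x - 170
Step 3: Substitute into P: x - 170 > 499
Step 4: Simplify: x > 499+170 = 669

669


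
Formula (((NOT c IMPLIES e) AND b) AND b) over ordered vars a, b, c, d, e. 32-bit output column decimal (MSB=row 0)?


Formula: (((NOT c IMPLIES e) AND b) AND b) over a, b, c, d, e (32 rows)
Evaluate each row (bits = a,b,c,d,e, MSB first):
  row 0 [00000]: (((NOT 0 IMPLIES 0) AND 0) AND 0) -> 0
  row 1 [00001]: (((NOT 0 IMPLIES 1) AND 0) AND 0) -> 0
  row 2 [00010]: (((NOT 0 IMPLIES 0) AND 0) AND 0) -> 0
  row 3 [00011]: (((NOT 0 IMPLIES 1) AND 0) AND 0) -> 0
  row 4 [00100]: (((NOT 1 IMPLIES 0) AND 0) AND 0) -> 0
  row 5 [00101]: (((NOT 1 IMPLIES 1) AND 0) AND 0) -> 0
  row 6 [00110]: (((NOT 1 IMPLIES 0) AND 0) AND 0) -> 0
  row 7 [00111]: (((NOT 1 IMPLIES 1) AND 0) AND 0) -> 0
  row 8 [01000]: (((NOT 0 IMPLIES 0) AND 1) AND 1) -> 0
  row 9 [01001]: (((NOT 0 IMPLIES 1) AND 1) AND 1) -> 1
  row 10 [01010]: (((NOT 0 IMPLIES 0) AND 1) AND 1) -> 0
  row 11 [01011]: (((NOT 0 IMPLIES 1) AND 1) AND 1) -> 1
  row 12 [01100]: (((NOT 1 IMPLIES 0) AND 1) AND 1) -> 1
  row 13 [01101]: (((NOT 1 IMPLIES 1) AND 1) AND 1) -> 1
  row 14 [01110]: (((NOT 1 IMPLIES 0) AND 1) AND 1) -> 1
  row 15 [01111]: (((NOT 1 IMPLIES 1) AND 1) AND 1) -> 1
  row 16 [10000]: (((NOT 0 IMPLIES 0) AND 0) AND 0) -> 0
  row 17 [10001]: (((NOT 0 IMPLIES 1) AND 0) AND 0) -> 0
  row 18 [10010]: (((NOT 0 IMPLIES 0) AND 0) AND 0) -> 0
  row 19 [10011]: (((NOT 0 IMPLIES 1) AND 0) AND 0) -> 0
  row 20 [10100]: (((NOT 1 IMPLIES 0) AND 0) AND 0) -> 0
  row 21 [10101]: (((NOT 1 IMPLIES 1) AND 0) AND 0) -> 0
  row 22 [10110]: (((NOT 1 IMPLIES 0) AND 0) AND 0) -> 0
  row 23 [10111]: (((NOT 1 IMPLIES 1) AND 0) AND 0) -> 0
  row 24 [11000]: (((NOT 0 IMPLIES 0) AND 1) AND 1) -> 0
  row 25 [11001]: (((NOT 0 IMPLIES 1) AND 1) AND 1) -> 1
  row 26 [11010]: (((NOT 0 IMPLIES 0) AND 1) AND 1) -> 0
  row 27 [11011]: (((NOT 0 IMPLIES 1) AND 1) AND 1) -> 1
  row 28 [11100]: (((NOT 1 IMPLIES 0) AND 1) AND 1) -> 1
  row 29 [11101]: (((NOT 1 IMPLIES 1) AND 1) AND 1) -> 1
  row 30 [11110]: (((NOT 1 IMPLIES 0) AND 1) AND 1) -> 1
  row 31 [11111]: (((NOT 1 IMPLIES 1) AND 1) AND 1) -> 1
Full result column, 4 rows per line (a,b,c fixed per line; d,e runs 00..11 left to right):
  rows 0-3 [a,b,c=000]: 0000  = hex 0
  rows 4-7 [a,b,c=001]: 0000  = hex 0
  rows 8-11 [a,b,c=010]: 0101  = hex 5
  rows 12-15 [a,b,c=011]: 1111  = hex F
  rows 16-19 [a,b,c=100]: 0000  = hex 0
  rows 20-23 [a,b,c=101]: 0000  = hex 0
  rows 24-27 [a,b,c=110]: 0101  = hex 5
  rows 28-31 [a,b,c=111]: 1111  = hex F
Output column (row 0 .. row 31) = 00000000010111110000000001011111
Output column grouped in 4s = 0000 0000 0101 1111 0000 0000 0101 1111 = 0x005F005F
Convert to decimal digit by digit (value = value*16 + digit):
  0 -> 0
  0*16 + 0 = 0
  0*16 + 5 = 5
  5*16 + 15 (F) = 95
  95*16 + 0 = 1520
  1520*16 + 0 = 24320
  24320*16 + 5 = 389125
  389125*16 + 15 (F) = 6226015
Decimal = 6226015

6226015


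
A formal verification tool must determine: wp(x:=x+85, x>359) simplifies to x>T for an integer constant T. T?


Formula: wp(x:=E, P) = P[E/x] (substitute E for x in postcondition)
Step 1: Postcondition: x>359
Step 2: Substitute x+85 for x: x+85>359
Step 3: Solve for x: x > 359-85 = 274

274


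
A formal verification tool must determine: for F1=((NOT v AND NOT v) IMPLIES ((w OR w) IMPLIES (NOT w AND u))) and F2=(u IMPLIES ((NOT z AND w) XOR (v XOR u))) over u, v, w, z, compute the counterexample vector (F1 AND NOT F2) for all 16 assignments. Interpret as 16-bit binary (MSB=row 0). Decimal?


F1 = ((NOT v AND NOT v) IMPLIES ((w OR w) IMPLIES (NOT w AND u)))
F2 = (u IMPLIES ((NOT z AND w) XOR (v XOR u)))
Counterexample to F1=>F2 is where F1=1 and F2=0.
Evaluate each row (bits = u,v,w,z, MSB first):
  row 0 [0000]: F1=1 F2=1 -> F1&~F2 -> 0
  row 1 [0001]: F1=1 F2=1 -> F1&~F2 -> 0
  row 2 [0010]: F1=0 F2=1 -> F1&~F2 -> 0
  row 3 [0011]: F1=0 F2=1 -> F1&~F2 -> 0
  row 4 [0100]: F1=1 F2=1 -> F1&~F2 -> 0
  row 5 [0101]: F1=1 F2=1 -> F1&~F2 -> 0
  row 6 [0110]: F1=1 F2=1 -> F1&~F2 -> 0
  row 7 [0111]: F1=1 F2=1 -> F1&~F2 -> 0
  row 8 [1000]: F1=1 F2=1 -> F1&~F2 -> 0
  row 9 [1001]: F1=1 F2=1 -> F1&~F2 -> 0
  row 10 [1010]: F1=0 F2=0 -> F1&~F2 -> 0
  row 11 [1011]: F1=0 F2=1 -> F1&~F2 -> 0
  row 12 [1100]: F1=1 F2=0 -> F1&~F2 -> 1
  row 13 [1101]: F1=1 F2=0 -> F1&~F2 -> 1
  row 14 [1110]: F1=1 F2=1 -> F1&~F2 -> 0
  row 15 [1111]: F1=1 F2=0 -> F1&~F2 -> 1
Full result column, 4 rows per line (u,v fixed per line; w,z runs 00..11 left to right):
  rows 0-3 [u,v=00]: 0000  = hex 0
  rows 4-7 [u,v=01]: 0000  = hex 0
  rows 8-11 [u,v=10]: 0000  = hex 0
  rows 12-15 [u,v=11]: 1101  = hex D
Counterexample vector (row 0 .. row 15) = 0000000000001101
Output column grouped in 4s = 0000 0000 0000 1101 = 0x000D
Convert to decimal digit by digit (value = value*16 + digit):
  0 -> 0
  0*16 + 0 = 0
  0*16 + 0 = 0
  0*16 + 13 (D) = 13
Decimal = 13

13


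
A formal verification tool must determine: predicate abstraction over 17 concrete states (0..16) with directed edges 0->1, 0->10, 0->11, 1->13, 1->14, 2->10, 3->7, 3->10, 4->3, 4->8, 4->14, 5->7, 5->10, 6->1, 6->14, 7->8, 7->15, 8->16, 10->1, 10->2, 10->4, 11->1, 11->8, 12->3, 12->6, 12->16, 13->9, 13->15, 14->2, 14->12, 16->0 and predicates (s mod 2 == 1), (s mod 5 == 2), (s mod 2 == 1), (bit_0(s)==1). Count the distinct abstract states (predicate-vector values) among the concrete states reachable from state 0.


BFS from 0:
Concrete reachable: {0, 1, 2, 3, 4, 6, 7, 8, 9, 10, 11, 12, 13, 14, 15, 16}
Abstract via predicates (s mod 2 == 1), (s mod 5 == 2), (s mod 2 == 1), (bit_0(s)==1):
  (0,0,0,0) <- {0, 4, 6, 8, 10, 14, 16}
  (0,1,0,0) <- {2, 12}
  (1,0,1,1) <- {1, 3, 9, 11, 13, 15}
  (1,1,1,1) <- {7}
Distinct abstract states = 4

4


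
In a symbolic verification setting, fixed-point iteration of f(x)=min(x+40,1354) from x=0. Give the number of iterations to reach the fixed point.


Step 1: x=0, cap=1354, increment=40
Step 2: x grows by 40 each step until capped at 1354; fixed point is x=1354
Step 3: iterations = ceil(1354/40) = 34

34


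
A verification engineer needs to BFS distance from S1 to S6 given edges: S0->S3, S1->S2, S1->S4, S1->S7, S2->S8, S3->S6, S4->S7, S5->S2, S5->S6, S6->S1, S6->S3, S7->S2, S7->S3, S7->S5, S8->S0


BFS layer-by-layer from S1:
  dist 0: {S1}
  dist 1: {S2, S4, S7}
  dist 2: {S3, S5, S8}
  dist 3: {S0, S6}
  -> S6 reached at distance 3
Shortest path length = 3

3


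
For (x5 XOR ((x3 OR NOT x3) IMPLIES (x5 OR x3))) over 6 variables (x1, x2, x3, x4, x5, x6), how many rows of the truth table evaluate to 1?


Formula: (x5 XOR ((x3 OR NOT x3) IMPLIES (x5 OR x3))) over 6 vars (64 rows)
Evaluate each row (x1, x2, x3, x4, x5, x6 as bits, MSB first):
  row 0 [000000]: (0 XOR ((0 OR NOT 0) IMPLIES (0 OR 0))) -> 0
  row 1 [000001]: (0 XOR ((0 OR NOT 0) IMPLIES (0 OR 0))) -> 0
  row 2 [000010]: (1 XOR ((0 OR NOT 0) IMPLIES (1 OR 0))) -> 0
  row 3 [000011]: (1 XOR ((0 OR NOT 0) IMPLIES (1 OR 0))) -> 0
  row 4 [000100]: (0 XOR ((0 OR NOT 0) IMPLIES (0 OR 0))) -> 0
  (every remaining row is evaluated the same way; all 64 results are listed next)
Full result column, 8 rows per line (x1,x2,x3 fixed per line; x4,x5,x6 runs 000..111 left to right):
  rows 0-7 [x1,x2,x3=000]: 00000000  (ones: 0)
  rows 8-15 [x1,x2,x3=001]: 11001100  (ones: 4)
  rows 16-23 [x1,x2,x3=010]: 00000000  (ones: 0)
  rows 24-31 [x1,x2,x3=011]: 11001100  (ones: 4)
  rows 32-39 [x1,x2,x3=100]: 00000000  (ones: 0)
  rows 40-47 [x1,x2,x3=101]: 11001100  (ones: 4)
  rows 48-55 [x1,x2,x3=110]: 00000000  (ones: 0)
  rows 56-63 [x1,x2,x3=111]: 11001100  (ones: 4)
Count of 1-rows = 0+4+0+4+0+4+0+4 = 16

16


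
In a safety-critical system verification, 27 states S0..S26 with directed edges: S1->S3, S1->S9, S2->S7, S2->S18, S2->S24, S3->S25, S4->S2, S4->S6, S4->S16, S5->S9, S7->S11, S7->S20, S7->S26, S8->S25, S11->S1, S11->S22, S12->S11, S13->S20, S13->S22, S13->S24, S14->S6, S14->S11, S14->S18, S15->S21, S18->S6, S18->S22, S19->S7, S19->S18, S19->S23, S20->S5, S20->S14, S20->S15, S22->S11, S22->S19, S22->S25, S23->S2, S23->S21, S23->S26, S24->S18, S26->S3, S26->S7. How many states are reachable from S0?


BFS from S0:
  layer 0: {S0}
Reachable set: {S0}
Count = 1

1


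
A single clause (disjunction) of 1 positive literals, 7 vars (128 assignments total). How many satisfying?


Step 1: Total=2^7=128
Step 2: Unsat when all 1 false: 2^6=64
Step 3: Sat=128-64=64

64


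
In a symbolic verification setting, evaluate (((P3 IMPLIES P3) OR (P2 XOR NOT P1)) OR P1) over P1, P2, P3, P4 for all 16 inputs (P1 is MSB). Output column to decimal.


Formula: (((P3 IMPLIES P3) OR (P2 XOR NOT P1)) OR P1) over P1, P2, P3, P4 (16 rows)
Evaluate each row (bits = P1,P2,P3,P4, MSB first):
  row 0 [0000]: (((0 IMPLIES 0) OR (0 XOR NOT 0)) OR 0) -> 1
  row 1 [0001]: (((0 IMPLIES 0) OR (0 XOR NOT 0)) OR 0) -> 1
  row 2 [0010]: (((1 IMPLIES 1) OR (0 XOR NOT 0)) OR 0) -> 1
  row 3 [0011]: (((1 IMPLIES 1) OR (0 XOR NOT 0)) OR 0) -> 1
  row 4 [0100]: (((0 IMPLIES 0) OR (1 XOR NOT 0)) OR 0) -> 1
  row 5 [0101]: (((0 IMPLIES 0) OR (1 XOR NOT 0)) OR 0) -> 1
  row 6 [0110]: (((1 IMPLIES 1) OR (1 XOR NOT 0)) OR 0) -> 1
  row 7 [0111]: (((1 IMPLIES 1) OR (1 XOR NOT 0)) OR 0) -> 1
  row 8 [1000]: (((0 IMPLIES 0) OR (0 XOR NOT 1)) OR 1) -> 1
  row 9 [1001]: (((0 IMPLIES 0) OR (0 XOR NOT 1)) OR 1) -> 1
  row 10 [1010]: (((1 IMPLIES 1) OR (0 XOR NOT 1)) OR 1) -> 1
  row 11 [1011]: (((1 IMPLIES 1) OR (0 XOR NOT 1)) OR 1) -> 1
  row 12 [1100]: (((0 IMPLIES 0) OR (1 XOR NOT 1)) OR 1) -> 1
  row 13 [1101]: (((0 IMPLIES 0) OR (1 XOR NOT 1)) OR 1) -> 1
  row 14 [1110]: (((1 IMPLIES 1) OR (1 XOR NOT 1)) OR 1) -> 1
  row 15 [1111]: (((1 IMPLIES 1) OR (1 XOR NOT 1)) OR 1) -> 1
Full result column, 4 rows per line (P1,P2 fixed per line; P3,P4 runs 00..11 left to right):
  rows 0-3 [P1,P2=00]: 1111  = hex F
  rows 4-7 [P1,P2=01]: 1111  = hex F
  rows 8-11 [P1,P2=10]: 1111  = hex F
  rows 12-15 [P1,P2=11]: 1111  = hex F
Output column (row 0 .. row 15) = 1111111111111111
Output column grouped in 4s = 1111 1111 1111 1111 = 0xFFFF
Convert to decimal digit by digit (value = value*16 + digit):
  F -> 15
  15*16 + 15 (F) = 255
  255*16 + 15 (F) = 4095
  4095*16 + 15 (F) = 65535
Decimal = 65535

65535


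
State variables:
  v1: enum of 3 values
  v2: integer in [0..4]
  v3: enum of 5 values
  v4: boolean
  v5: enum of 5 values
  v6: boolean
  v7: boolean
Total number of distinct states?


State space = product of domain sizes of all variables.
Domain sizes:
  v1 (enum of 3 values): 3
  v2 (integer in [0..4]): 5
  v3 (enum of 5 values): 5
  v4 (boolean): 2
  v5 (enum of 5 values): 5
  v6 (boolean): 2
  v7 (boolean): 2
Product = 3 * 5 * 5 * 2 * 5 * 2 * 2 = 3000

3000


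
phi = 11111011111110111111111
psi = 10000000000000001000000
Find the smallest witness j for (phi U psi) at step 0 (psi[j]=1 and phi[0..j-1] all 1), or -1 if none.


(phi U psi) at 0: need smallest j with psi[j]=1 and phi[i]=1 for all i in [0,j).
Scan from step 0:
  step 0: psi=1 and phi held for [0,0) -> witness found
Witness step = 0

0


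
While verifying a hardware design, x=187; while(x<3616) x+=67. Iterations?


Step 1: x goes from 187 toward 3616 by 67; the body runs while x<3616, so iterations = ceil((bound-start)/step)
Step 2: Distance=3429
Step 3: ceil(3429/67)=52

52


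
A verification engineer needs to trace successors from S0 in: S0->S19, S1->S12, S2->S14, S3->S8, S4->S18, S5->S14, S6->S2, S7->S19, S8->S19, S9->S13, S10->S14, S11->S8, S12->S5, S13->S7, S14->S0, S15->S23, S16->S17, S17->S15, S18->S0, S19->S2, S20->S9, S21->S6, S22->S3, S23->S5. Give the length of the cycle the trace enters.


Trace from S0 until a state repeats:
  S0 -> S19 -> S2 -> S14 -> S0
S0 first seen at step 0, revisited at step 4.
Cycle length = 4 - 0 = 4

4


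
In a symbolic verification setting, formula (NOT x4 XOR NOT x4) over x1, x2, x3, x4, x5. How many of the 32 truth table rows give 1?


Formula: (NOT x4 XOR NOT x4) over 5 vars (32 rows)
Evaluate each row (x1, x2, x3, x4, x5 as bits, MSB first):
  row 0 [00000]: (NOT 0 XOR NOT 0) -> 0
  row 1 [00001]: (NOT 0 XOR NOT 0) -> 0
  row 2 [00010]: (NOT 1 XOR NOT 1) -> 0
  row 3 [00011]: (NOT 1 XOR NOT 1) -> 0
  row 4 [00100]: (NOT 0 XOR NOT 0) -> 0
  row 5 [00101]: (NOT 0 XOR NOT 0) -> 0
  row 6 [00110]: (NOT 1 XOR NOT 1) -> 0
  row 7 [00111]: (NOT 1 XOR NOT 1) -> 0
  row 8 [01000]: (NOT 0 XOR NOT 0) -> 0
  row 9 [01001]: (NOT 0 XOR NOT 0) -> 0
  row 10 [01010]: (NOT 1 XOR NOT 1) -> 0
  row 11 [01011]: (NOT 1 XOR NOT 1) -> 0
  row 12 [01100]: (NOT 0 XOR NOT 0) -> 0
  row 13 [01101]: (NOT 0 XOR NOT 0) -> 0
  row 14 [01110]: (NOT 1 XOR NOT 1) -> 0
  row 15 [01111]: (NOT 1 XOR NOT 1) -> 0
  row 16 [10000]: (NOT 0 XOR NOT 0) -> 0
  row 17 [10001]: (NOT 0 XOR NOT 0) -> 0
  row 18 [10010]: (NOT 1 XOR NOT 1) -> 0
  row 19 [10011]: (NOT 1 XOR NOT 1) -> 0
  row 20 [10100]: (NOT 0 XOR NOT 0) -> 0
  row 21 [10101]: (NOT 0 XOR NOT 0) -> 0
  row 22 [10110]: (NOT 1 XOR NOT 1) -> 0
  row 23 [10111]: (NOT 1 XOR NOT 1) -> 0
  row 24 [11000]: (NOT 0 XOR NOT 0) -> 0
  row 25 [11001]: (NOT 0 XOR NOT 0) -> 0
  row 26 [11010]: (NOT 1 XOR NOT 1) -> 0
  row 27 [11011]: (NOT 1 XOR NOT 1) -> 0
  row 28 [11100]: (NOT 0 XOR NOT 0) -> 0
  row 29 [11101]: (NOT 0 XOR NOT 0) -> 0
  row 30 [11110]: (NOT 1 XOR NOT 1) -> 0
  row 31 [11111]: (NOT 1 XOR NOT 1) -> 0
Full result column, 8 rows per line (x1,x2 fixed per line; x3,x4,x5 runs 000..111 left to right):
  rows 0-7 [x1,x2=00]: 00000000  (ones: 0)
  rows 8-15 [x1,x2=01]: 00000000  (ones: 0)
  rows 16-23 [x1,x2=10]: 00000000  (ones: 0)
  rows 24-31 [x1,x2=11]: 00000000  (ones: 0)
Count of 1-rows = 0+0+0+0 = 0

0
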